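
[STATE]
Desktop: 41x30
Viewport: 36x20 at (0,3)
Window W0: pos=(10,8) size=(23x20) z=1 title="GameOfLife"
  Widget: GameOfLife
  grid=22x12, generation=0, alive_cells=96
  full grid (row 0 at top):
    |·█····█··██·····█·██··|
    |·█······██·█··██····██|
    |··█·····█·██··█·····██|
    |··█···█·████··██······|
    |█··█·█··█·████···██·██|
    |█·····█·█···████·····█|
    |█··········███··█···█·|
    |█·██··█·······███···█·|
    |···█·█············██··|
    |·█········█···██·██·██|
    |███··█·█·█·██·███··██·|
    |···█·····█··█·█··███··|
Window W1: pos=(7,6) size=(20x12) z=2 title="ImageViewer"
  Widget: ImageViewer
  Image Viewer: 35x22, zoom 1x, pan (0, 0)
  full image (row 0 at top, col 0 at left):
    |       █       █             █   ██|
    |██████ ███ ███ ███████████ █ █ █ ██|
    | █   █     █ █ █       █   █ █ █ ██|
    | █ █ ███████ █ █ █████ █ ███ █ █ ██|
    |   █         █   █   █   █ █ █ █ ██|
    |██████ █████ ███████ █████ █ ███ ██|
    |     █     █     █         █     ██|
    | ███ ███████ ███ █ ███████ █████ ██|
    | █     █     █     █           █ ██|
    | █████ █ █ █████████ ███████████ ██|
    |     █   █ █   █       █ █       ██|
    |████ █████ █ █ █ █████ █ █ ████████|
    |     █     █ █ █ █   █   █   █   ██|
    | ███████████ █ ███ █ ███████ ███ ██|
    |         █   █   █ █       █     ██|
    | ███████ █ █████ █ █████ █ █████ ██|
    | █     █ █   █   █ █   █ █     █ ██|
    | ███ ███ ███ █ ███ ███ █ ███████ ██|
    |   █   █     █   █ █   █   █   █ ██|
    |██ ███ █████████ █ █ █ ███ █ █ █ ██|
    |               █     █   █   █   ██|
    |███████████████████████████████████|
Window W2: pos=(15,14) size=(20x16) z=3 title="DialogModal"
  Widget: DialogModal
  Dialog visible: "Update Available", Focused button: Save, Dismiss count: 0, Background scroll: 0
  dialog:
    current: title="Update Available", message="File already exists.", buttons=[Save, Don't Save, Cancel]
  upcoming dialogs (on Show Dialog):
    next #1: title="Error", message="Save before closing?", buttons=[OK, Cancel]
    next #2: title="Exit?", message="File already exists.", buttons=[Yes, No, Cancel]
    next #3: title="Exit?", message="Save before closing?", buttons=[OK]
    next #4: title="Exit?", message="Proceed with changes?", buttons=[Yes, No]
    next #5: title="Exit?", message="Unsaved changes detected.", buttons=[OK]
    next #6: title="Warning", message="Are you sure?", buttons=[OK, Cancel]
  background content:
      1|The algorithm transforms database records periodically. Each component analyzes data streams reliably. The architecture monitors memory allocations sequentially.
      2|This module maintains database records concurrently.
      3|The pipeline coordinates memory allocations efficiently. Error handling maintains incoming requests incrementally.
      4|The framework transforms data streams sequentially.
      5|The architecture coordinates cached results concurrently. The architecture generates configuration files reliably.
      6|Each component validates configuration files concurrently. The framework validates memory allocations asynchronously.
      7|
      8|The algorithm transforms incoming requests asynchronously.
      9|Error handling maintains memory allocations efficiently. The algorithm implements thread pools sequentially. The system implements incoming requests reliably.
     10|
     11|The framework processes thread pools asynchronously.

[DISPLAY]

                                    
                                    
                                    
       ┏━━━━━━━━━━━━━━━━━━┓         
       ┃ ImageViewer      ┃         
       ┠──────────────────┨━━━━━┓   
       ┃       █       █  ┃     ┃   
       ┃██████ ███ ███ ███┃─────┨   
       ┃ █   █     █ █ █  ┃     ┃   
       ┃ █ █ ███████ █ █ █┃█·██·┃   
       ┃   █         █   █┃····█┃   
       ┃██████ ┏━━━━━━━━━━━━━━━━━━┓ 
       ┃     █ ┃ DialogModal      ┃ 
       ┃ ███ ██┠──────────────────┨ 
       ┗━━━━━━━┃The algorithm tran┃ 
          ┃█···┃This module mainta┃ 
          ┃█·██┃The pipeline coord┃ 
          ┃···█┃Th┌────────────┐an┃ 
          ┃·█··┃Th│Update Avail│ c┃ 
          ┃███·┃Ea│File already│al┃ 


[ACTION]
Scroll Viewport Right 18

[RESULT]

                                    
                                    
                                    
  ┏━━━━━━━━━━━━━━━━━━┓              
  ┃ ImageViewer      ┃              
  ┠──────────────────┨━━━━━┓        
  ┃       █       █  ┃     ┃        
  ┃██████ ███ ███ ███┃─────┨        
  ┃ █   █     █ █ █  ┃     ┃        
  ┃ █ █ ███████ █ █ █┃█·██·┃        
  ┃   █         █   █┃····█┃        
  ┃██████ ┏━━━━━━━━━━━━━━━━━━┓      
  ┃     █ ┃ DialogModal      ┃      
  ┃ ███ ██┠──────────────────┨      
  ┗━━━━━━━┃The algorithm tran┃      
     ┃█···┃This module mainta┃      
     ┃█·██┃The pipeline coord┃      
     ┃···█┃Th┌────────────┐an┃      
     ┃·█··┃Th│Update Avail│ c┃      
     ┃███·┃Ea│File already│al┃      


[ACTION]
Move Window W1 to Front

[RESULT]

                                    
                                    
                                    
  ┏━━━━━━━━━━━━━━━━━━┓              
  ┃ ImageViewer      ┃              
  ┠──────────────────┨━━━━━┓        
  ┃       █       █  ┃     ┃        
  ┃██████ ███ ███ ███┃─────┨        
  ┃ █   █     █ █ █  ┃     ┃        
  ┃ █ █ ███████ █ █ █┃█·██·┃        
  ┃   █         █   █┃····█┃        
  ┃██████ █████ █████┃━━━━━━━┓      
  ┃     █     █     █┃l      ┃      
  ┃ ███ ███████ ███ █┃───────┨      
  ┗━━━━━━━━━━━━━━━━━━┛hm tran┃      
     ┃█···┃This module mainta┃      
     ┃█·██┃The pipeline coord┃      
     ┃···█┃Th┌────────────┐an┃      
     ┃·█··┃Th│Update Avail│ c┃      
     ┃███·┃Ea│File already│al┃      


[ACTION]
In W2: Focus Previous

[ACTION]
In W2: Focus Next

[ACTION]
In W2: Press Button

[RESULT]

                                    
                                    
                                    
  ┏━━━━━━━━━━━━━━━━━━┓              
  ┃ ImageViewer      ┃              
  ┠──────────────────┨━━━━━┓        
  ┃       █       █  ┃     ┃        
  ┃██████ ███ ███ ███┃─────┨        
  ┃ █   █     █ █ █  ┃     ┃        
  ┃ █ █ ███████ █ █ █┃█·██·┃        
  ┃   █         █   █┃····█┃        
  ┃██████ █████ █████┃━━━━━━━┓      
  ┃     █     █     █┃l      ┃      
  ┃ ███ ███████ ███ █┃───────┨      
  ┗━━━━━━━━━━━━━━━━━━┛hm tran┃      
     ┃█···┃This module mainta┃      
     ┃█·██┃The pipeline coord┃      
     ┃···█┃The framework tran┃      
     ┃·█··┃The architecture c┃      
     ┃███·┃Each component val┃      


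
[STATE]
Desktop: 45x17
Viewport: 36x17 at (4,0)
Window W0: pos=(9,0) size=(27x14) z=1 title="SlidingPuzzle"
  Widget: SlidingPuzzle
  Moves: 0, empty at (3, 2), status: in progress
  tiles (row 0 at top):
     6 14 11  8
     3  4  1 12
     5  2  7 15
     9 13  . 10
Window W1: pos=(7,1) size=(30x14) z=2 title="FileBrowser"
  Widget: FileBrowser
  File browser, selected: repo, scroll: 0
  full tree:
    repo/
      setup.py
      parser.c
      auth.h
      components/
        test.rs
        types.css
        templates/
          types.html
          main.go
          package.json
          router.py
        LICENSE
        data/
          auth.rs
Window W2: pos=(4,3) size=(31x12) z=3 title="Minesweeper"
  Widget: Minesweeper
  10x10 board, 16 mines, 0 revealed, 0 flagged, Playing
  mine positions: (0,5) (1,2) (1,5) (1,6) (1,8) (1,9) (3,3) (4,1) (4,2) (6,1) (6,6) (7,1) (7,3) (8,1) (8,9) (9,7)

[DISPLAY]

     ┏━━━━━━━━━━━━━━━━━━━━━━━━━┓    
   ┏━━━━━━━━━━━━━━━━━━━━━━━━━━━━┓   
   ┃ FileBrowser                ┃   
┏━━━━━━━━━━━━━━━━━━━━━━━━━━━━━┓─┨   
┃ Minesweeper                 ┃ ┃   
┠─────────────────────────────┨ ┃   
┃■■■■■■■■■■                   ┃ ┃   
┃■■■■■■■■■■                   ┃ ┃   
┃■■■■■■■■■■                   ┃ ┃   
┃■■■■■■■■■■                   ┃ ┃   
┃■■■■■■■■■■                   ┃ ┃   
┃■■■■■■■■■■                   ┃ ┃   
┃■■■■■■■■■■                   ┃ ┃   
┃■■■■■■■■■■                   ┃ ┃   
┗━━━━━━━━━━━━━━━━━━━━━━━━━━━━━┛━┛   
                                    
                                    


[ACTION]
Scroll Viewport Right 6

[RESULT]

┏━━━━━━━━━━━━━━━━━━━━━━━━━┓         
━━━━━━━━━━━━━━━━━━━━━━━━━━━┓        
FileBrowser                ┃        
━━━━━━━━━━━━━━━━━━━━━━━━━┓─┨        
esweeper                 ┃ ┃        
─────────────────────────┨ ┃        
■■■■■■                   ┃ ┃        
■■■■■■                   ┃ ┃        
■■■■■■                   ┃ ┃        
■■■■■■                   ┃ ┃        
■■■■■■                   ┃ ┃        
■■■■■■                   ┃ ┃        
■■■■■■                   ┃ ┃        
■■■■■■                   ┃ ┃        
━━━━━━━━━━━━━━━━━━━━━━━━━┛━┛        
                                    
                                    


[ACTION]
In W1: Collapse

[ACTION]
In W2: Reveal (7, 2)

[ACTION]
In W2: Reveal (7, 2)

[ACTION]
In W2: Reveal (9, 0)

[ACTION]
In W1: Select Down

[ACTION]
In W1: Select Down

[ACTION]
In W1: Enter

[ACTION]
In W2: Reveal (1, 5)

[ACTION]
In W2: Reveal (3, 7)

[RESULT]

┏━━━━━━━━━━━━━━━━━━━━━━━━━┓         
━━━━━━━━━━━━━━━━━━━━━━━━━━━┓        
FileBrowser                ┃        
━━━━━━━━━━━━━━━━━━━━━━━━━┓─┨        
esweeper                 ┃ ┃        
─────────────────────────┨ ┃        
■✹■■■■                   ┃ ┃        
■✹✹■✹✹                   ┃ ┃        
■■■■■■                   ┃ ┃        
■■■■■■                   ┃ ┃        
■■■■■■                   ┃ ┃        
■■■■■■                   ┃ ┃        
■■✹■■■                   ┃ ┃        
■■■■■■                   ┃ ┃        
━━━━━━━━━━━━━━━━━━━━━━━━━┛━┛        
                                    
                                    


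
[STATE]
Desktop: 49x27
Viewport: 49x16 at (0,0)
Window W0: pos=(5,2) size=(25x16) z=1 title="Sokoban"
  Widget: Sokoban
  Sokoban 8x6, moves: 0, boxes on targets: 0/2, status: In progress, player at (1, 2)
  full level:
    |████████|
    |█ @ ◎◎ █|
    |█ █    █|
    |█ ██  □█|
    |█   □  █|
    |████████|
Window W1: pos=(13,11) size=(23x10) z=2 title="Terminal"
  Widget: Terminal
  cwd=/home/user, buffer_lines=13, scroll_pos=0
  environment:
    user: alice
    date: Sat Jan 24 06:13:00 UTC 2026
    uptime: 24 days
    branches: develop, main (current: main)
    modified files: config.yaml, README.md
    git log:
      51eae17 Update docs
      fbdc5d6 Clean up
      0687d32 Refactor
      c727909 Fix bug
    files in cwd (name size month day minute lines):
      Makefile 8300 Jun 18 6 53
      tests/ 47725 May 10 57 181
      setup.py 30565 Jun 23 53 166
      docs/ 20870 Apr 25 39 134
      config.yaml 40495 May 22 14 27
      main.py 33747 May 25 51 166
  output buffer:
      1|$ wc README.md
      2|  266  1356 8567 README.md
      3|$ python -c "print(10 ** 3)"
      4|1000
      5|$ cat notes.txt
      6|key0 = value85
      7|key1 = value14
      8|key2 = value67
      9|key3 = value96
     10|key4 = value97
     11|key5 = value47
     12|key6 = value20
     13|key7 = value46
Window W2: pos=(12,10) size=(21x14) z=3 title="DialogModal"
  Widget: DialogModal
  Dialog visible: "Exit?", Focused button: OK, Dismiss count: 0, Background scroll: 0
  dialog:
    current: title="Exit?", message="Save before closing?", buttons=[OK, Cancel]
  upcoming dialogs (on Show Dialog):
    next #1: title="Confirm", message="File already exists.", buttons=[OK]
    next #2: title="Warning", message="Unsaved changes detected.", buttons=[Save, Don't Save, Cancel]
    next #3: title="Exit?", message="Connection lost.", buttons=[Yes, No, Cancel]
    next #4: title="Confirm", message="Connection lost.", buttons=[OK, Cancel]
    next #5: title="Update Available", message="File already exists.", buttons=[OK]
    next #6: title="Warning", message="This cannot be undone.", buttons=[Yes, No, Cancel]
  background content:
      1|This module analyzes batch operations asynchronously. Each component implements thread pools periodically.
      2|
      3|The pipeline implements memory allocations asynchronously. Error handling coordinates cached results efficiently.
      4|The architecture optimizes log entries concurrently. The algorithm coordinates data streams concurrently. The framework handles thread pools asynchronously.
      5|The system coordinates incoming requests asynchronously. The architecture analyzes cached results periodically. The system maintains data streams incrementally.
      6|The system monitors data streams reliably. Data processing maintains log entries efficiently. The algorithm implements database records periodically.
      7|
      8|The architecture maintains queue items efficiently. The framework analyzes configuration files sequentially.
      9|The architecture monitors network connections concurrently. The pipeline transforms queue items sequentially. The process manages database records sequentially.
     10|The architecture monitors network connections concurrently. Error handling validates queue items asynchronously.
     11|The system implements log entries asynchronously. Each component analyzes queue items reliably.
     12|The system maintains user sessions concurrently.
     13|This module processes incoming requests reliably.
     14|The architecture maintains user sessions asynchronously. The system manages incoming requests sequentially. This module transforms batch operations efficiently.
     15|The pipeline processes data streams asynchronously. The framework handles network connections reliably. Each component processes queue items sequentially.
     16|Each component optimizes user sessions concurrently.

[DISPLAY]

                                                 
                                                 
     ┏━━━━━━━━━━━━━━━━━━━━━━━┓                   
     ┃ Sokoban               ┃                   
     ┠───────────────────────┨                   
     ┃████████               ┃                   
     ┃█ @ ◎◎ █               ┃                   
     ┃█ █    █               ┃                   
     ┃█ ██  □█               ┃                   
     ┃█   □  █               ┃                   
     ┃██████┏━━━━━━━━━━━━━━━━━━━┓                
     ┃Moves:┃ DialogModal       ┃━━┓             
     ┃      ┠───────────────────┨  ┃             
     ┃      ┃This module analyze┃──┨             
     ┃      ┃                   ┃  ┃             
     ┃      ┃Th┌─────────────┐em┃AD┃             


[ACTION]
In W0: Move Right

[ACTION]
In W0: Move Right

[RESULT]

                                                 
                                                 
     ┏━━━━━━━━━━━━━━━━━━━━━━━┓                   
     ┃ Sokoban               ┃                   
     ┠───────────────────────┨                   
     ┃████████               ┃                   
     ┃█   +◎ █               ┃                   
     ┃█ █    █               ┃                   
     ┃█ ██  □█               ┃                   
     ┃█   □  █               ┃                   
     ┃██████┏━━━━━━━━━━━━━━━━━━━┓                
     ┃Moves:┃ DialogModal       ┃━━┓             
     ┃      ┠───────────────────┨  ┃             
     ┃      ┃This module analyze┃──┨             
     ┃      ┃                   ┃  ┃             
     ┃      ┃Th┌─────────────┐em┃AD┃             


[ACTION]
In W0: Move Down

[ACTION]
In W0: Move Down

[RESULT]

                                                 
                                                 
     ┏━━━━━━━━━━━━━━━━━━━━━━━┓                   
     ┃ Sokoban               ┃                   
     ┠───────────────────────┨                   
     ┃████████               ┃                   
     ┃█   ◎◎ █               ┃                   
     ┃█ █    █               ┃                   
     ┃█ ██@ □█               ┃                   
     ┃█   □  █               ┃                   
     ┃██████┏━━━━━━━━━━━━━━━━━━━┓                
     ┃Moves:┃ DialogModal       ┃━━┓             
     ┃      ┠───────────────────┨  ┃             
     ┃      ┃This module analyze┃──┨             
     ┃      ┃                   ┃  ┃             
     ┃      ┃Th┌─────────────┐em┃AD┃             


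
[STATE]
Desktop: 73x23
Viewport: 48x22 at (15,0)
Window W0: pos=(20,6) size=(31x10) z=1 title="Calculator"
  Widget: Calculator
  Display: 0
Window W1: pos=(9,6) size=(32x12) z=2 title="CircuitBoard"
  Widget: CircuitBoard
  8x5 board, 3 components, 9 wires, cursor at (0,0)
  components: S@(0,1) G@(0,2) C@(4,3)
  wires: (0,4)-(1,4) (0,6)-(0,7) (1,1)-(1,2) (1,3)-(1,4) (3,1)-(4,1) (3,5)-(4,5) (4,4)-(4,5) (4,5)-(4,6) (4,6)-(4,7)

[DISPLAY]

                                                
                                                
                                                
                                                
                                                
                                                
━━━━━━━━━━━━━━━━━━━━━━━━━┓━━━━━━━━━┓            
uitBoard                 ┃         ┃            
─────────────────────────┨─────────┨            
1 2 3 4 5 6 7            ┃        0┃            
]  S   G       ·       · ┃         ┃            
               │         ┃         ┃            
   · ─ ·   · ─ ·         ┃         ┃            
                         ┃         ┃            
                         ┃         ┃            
                         ┃━━━━━━━━━┛            
   ·               ·     ┃                      
━━━━━━━━━━━━━━━━━━━━━━━━━┛                      
                                                
                                                
                                                
                                                


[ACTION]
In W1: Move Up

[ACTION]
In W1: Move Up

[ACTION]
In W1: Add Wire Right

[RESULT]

                                                
                                                
                                                
                                                
                                                
                                                
━━━━━━━━━━━━━━━━━━━━━━━━━┓━━━━━━━━━┓            
uitBoard                 ┃         ┃            
─────────────────────────┨─────────┨            
1 2 3 4 5 6 7            ┃        0┃            
]─ S   G       ·       · ┃         ┃            
               │         ┃         ┃            
   · ─ ·   · ─ ·         ┃         ┃            
                         ┃         ┃            
                         ┃         ┃            
                         ┃━━━━━━━━━┛            
   ·               ·     ┃                      
━━━━━━━━━━━━━━━━━━━━━━━━━┛                      
                                                
                                                
                                                
                                                


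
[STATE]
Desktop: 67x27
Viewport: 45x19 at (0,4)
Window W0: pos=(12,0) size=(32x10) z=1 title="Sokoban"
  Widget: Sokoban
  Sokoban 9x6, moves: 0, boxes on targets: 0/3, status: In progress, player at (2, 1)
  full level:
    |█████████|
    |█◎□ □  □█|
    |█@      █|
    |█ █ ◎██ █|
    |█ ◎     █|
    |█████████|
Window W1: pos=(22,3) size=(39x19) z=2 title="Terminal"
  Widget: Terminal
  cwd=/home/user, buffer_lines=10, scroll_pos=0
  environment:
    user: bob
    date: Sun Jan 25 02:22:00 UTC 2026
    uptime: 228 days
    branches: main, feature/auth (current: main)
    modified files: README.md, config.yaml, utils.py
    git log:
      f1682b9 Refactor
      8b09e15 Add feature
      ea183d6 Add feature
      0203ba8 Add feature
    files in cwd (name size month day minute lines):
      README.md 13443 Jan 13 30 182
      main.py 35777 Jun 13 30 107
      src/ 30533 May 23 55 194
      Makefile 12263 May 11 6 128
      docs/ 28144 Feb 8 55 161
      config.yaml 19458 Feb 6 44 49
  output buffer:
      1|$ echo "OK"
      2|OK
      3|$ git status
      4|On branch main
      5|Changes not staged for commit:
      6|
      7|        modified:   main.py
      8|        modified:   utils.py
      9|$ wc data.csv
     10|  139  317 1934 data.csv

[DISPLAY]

            ┃█◎□ □  □█┃ Terminal             
            ┃█@      █┠──────────────────────
            ┃█ █ ◎██ █┃$ echo "OK"           
            ┃█ ◎     █┃OK                    
            ┃█████████┃$ git status          
            ┗━━━━━━━━━┃On branch main        
                      ┃Changes not staged for
                      ┃                      
                      ┃        modified:   ma
                      ┃        modified:   ut
                      ┃$ wc data.csv         
                      ┃  139  317 1934 data.c
                      ┃$ █                   
                      ┃                      
                      ┃                      
                      ┃                      
                      ┃                      
                      ┗━━━━━━━━━━━━━━━━━━━━━━
                                             


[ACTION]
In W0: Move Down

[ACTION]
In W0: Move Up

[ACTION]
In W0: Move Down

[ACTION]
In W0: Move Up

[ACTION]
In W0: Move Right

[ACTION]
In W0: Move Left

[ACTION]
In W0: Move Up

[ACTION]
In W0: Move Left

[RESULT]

            ┃█+□ □  □█┃ Terminal             
            ┃█       █┠──────────────────────
            ┃█ █ ◎██ █┃$ echo "OK"           
            ┃█ ◎     █┃OK                    
            ┃█████████┃$ git status          
            ┗━━━━━━━━━┃On branch main        
                      ┃Changes not staged for
                      ┃                      
                      ┃        modified:   ma
                      ┃        modified:   ut
                      ┃$ wc data.csv         
                      ┃  139  317 1934 data.c
                      ┃$ █                   
                      ┃                      
                      ┃                      
                      ┃                      
                      ┃                      
                      ┗━━━━━━━━━━━━━━━━━━━━━━
                                             


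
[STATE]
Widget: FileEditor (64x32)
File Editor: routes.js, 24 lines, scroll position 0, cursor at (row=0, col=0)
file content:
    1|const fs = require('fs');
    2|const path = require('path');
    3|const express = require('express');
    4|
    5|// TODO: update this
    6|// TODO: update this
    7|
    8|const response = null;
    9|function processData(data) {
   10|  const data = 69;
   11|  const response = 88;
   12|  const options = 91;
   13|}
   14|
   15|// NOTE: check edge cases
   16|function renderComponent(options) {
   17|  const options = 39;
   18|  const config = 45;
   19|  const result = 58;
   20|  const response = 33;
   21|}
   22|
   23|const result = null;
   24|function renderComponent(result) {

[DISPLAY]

█onst fs = require('fs');                                      ▲
const path = require('path');                                  █
const express = require('express');                            ░
                                                               ░
// TODO: update this                                           ░
// TODO: update this                                           ░
                                                               ░
const response = null;                                         ░
function processData(data) {                                   ░
  const data = 69;                                             ░
  const response = 88;                                         ░
  const options = 91;                                          ░
}                                                              ░
                                                               ░
// NOTE: check edge cases                                      ░
function renderComponent(options) {                            ░
  const options = 39;                                          ░
  const config = 45;                                           ░
  const result = 58;                                           ░
  const response = 33;                                         ░
}                                                              ░
                                                               ░
const result = null;                                           ░
function renderComponent(result) {                             ░
                                                               ░
                                                               ░
                                                               ░
                                                               ░
                                                               ░
                                                               ░
                                                               ░
                                                               ▼


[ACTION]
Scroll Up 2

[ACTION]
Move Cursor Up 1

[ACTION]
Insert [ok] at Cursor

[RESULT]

ok█onst fs = require('fs');                                    ▲
const path = require('path');                                  █
const express = require('express');                            ░
                                                               ░
// TODO: update this                                           ░
// TODO: update this                                           ░
                                                               ░
const response = null;                                         ░
function processData(data) {                                   ░
  const data = 69;                                             ░
  const response = 88;                                         ░
  const options = 91;                                          ░
}                                                              ░
                                                               ░
// NOTE: check edge cases                                      ░
function renderComponent(options) {                            ░
  const options = 39;                                          ░
  const config = 45;                                           ░
  const result = 58;                                           ░
  const response = 33;                                         ░
}                                                              ░
                                                               ░
const result = null;                                           ░
function renderComponent(result) {                             ░
                                                               ░
                                                               ░
                                                               ░
                                                               ░
                                                               ░
                                                               ░
                                                               ░
                                                               ▼


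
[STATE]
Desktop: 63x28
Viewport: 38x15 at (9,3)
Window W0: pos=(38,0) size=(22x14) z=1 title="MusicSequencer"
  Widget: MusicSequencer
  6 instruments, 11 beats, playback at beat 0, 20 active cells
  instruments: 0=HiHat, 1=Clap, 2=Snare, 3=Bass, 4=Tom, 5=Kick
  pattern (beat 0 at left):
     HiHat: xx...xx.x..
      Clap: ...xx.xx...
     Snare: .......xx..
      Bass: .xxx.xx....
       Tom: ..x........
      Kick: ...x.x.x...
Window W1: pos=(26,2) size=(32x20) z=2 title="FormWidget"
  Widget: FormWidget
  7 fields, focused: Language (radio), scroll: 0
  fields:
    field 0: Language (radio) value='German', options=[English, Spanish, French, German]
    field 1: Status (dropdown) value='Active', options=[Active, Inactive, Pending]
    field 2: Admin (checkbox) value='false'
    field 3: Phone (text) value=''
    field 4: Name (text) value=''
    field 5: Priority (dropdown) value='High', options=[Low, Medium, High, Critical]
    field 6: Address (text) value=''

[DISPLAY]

                 ┃ FormWidget         
                 ┠────────────────────
                 ┃> Language:   ( ) En
                 ┃  Status:     [Activ
                 ┃  Admin:      [ ]   
                 ┃  Phone:      [     
                 ┃  Name:       [     
                 ┃  Priority:   [High 
                 ┃  Address:    [     
                 ┃                    
                 ┃                    
                 ┃                    
                 ┃                    
                 ┃                    
                 ┃                    


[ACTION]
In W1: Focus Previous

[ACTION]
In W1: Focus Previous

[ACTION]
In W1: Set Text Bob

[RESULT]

                 ┃ FormWidget         
                 ┠────────────────────
                 ┃  Language:   ( ) En
                 ┃  Status:     [Activ
                 ┃  Admin:      [ ]   
                 ┃  Phone:      [     
                 ┃  Name:       [     
                 ┃> Priority:   [High 
                 ┃  Address:    [     
                 ┃                    
                 ┃                    
                 ┃                    
                 ┃                    
                 ┃                    
                 ┃                    


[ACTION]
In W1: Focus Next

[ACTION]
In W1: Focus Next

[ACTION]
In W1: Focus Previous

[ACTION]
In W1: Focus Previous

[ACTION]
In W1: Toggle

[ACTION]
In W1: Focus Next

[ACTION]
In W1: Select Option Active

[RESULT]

                 ┃ FormWidget         
                 ┠────────────────────
                 ┃  Language:   ( ) En
                 ┃  Status:     [Activ
                 ┃  Admin:      [ ]   
                 ┃  Phone:      [     
                 ┃  Name:       [     
                 ┃  Priority:   [High 
                 ┃> Address:    [     
                 ┃                    
                 ┃                    
                 ┃                    
                 ┃                    
                 ┃                    
                 ┃                    


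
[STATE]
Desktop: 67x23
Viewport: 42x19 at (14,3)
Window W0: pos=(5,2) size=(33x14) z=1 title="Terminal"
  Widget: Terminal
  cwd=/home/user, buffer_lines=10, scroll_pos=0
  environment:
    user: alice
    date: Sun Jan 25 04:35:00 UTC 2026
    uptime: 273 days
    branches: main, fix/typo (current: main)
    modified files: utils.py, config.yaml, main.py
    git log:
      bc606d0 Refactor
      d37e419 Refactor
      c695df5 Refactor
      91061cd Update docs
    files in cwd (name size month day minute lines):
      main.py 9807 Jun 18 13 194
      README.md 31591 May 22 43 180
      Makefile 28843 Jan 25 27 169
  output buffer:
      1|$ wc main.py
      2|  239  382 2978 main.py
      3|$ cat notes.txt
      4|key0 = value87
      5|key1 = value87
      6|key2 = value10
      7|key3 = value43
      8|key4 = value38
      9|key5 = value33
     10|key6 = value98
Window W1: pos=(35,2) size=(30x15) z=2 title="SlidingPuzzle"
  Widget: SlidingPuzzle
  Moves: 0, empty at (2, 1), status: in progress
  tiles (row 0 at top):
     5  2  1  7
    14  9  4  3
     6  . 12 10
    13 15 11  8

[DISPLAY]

l                    ┃ SlidingPuzzle      
─────────────────────┠────────────────────
n.py                 ┃┌────┬────┬────┬────
82 2978 main.py      ┃│  5 │  2 │  1 │  7 
tes.txt              ┃├────┼────┼────┼────
alue87               ┃│ 14 │  9 │  4 │  3 
alue87               ┃├────┼────┼────┼────
alue10               ┃│  6 │    │ 12 │ 10 
alue43               ┃├────┼────┼────┼────
alue38               ┃│ 13 │ 15 │ 11 │  8 
alue33               ┃└────┴────┴────┴────
alue98               ┃Moves: 0            
━━━━━━━━━━━━━━━━━━━━━┃                    
                     ┗━━━━━━━━━━━━━━━━━━━━
                                          
                                          
                                          
                                          
                                          


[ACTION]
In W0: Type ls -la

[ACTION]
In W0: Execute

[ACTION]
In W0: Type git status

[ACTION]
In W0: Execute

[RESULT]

l                    ┃ SlidingPuzzle      
─────────────────────┠────────────────────
--  1 alice group    ┃┌────┬────┬────┬────
--  1 alice group    ┃│  5 │  2 │  1 │  7 
atus                 ┃├────┼────┼────┼────
h main               ┃│ 14 │  9 │  4 │  3 
not staged for commit┃├────┼────┼────┼────
                     ┃│  6 │    │ 12 │ 10 
modified:   utils.py ┃├────┼────┼────┼────
modified:   config.ya┃│ 13 │ 15 │ 11 │  8 
modified:   main.py  ┃└────┴────┴────┴────
                     ┃Moves: 0            
━━━━━━━━━━━━━━━━━━━━━┃                    
                     ┗━━━━━━━━━━━━━━━━━━━━
                                          
                                          
                                          
                                          
                                          


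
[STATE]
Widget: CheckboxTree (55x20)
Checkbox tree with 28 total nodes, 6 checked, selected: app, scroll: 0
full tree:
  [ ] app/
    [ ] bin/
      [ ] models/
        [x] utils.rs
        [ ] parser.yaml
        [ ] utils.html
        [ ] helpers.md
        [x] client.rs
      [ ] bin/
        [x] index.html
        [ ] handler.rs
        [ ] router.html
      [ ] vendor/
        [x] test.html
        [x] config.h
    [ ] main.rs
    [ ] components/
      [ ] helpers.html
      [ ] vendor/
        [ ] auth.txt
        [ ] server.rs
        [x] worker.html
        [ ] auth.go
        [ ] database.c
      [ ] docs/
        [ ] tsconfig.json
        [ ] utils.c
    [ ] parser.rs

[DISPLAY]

>[-] app/                                              
   [-] bin/                                            
     [-] models/                                       
       [x] utils.rs                                    
       [ ] parser.yaml                                 
       [ ] utils.html                                  
       [ ] helpers.md                                  
       [x] client.rs                                   
     [-] bin/                                          
       [x] index.html                                  
       [ ] handler.rs                                  
       [ ] router.html                                 
     [x] vendor/                                       
       [x] test.html                                   
       [x] config.h                                    
   [ ] main.rs                                         
   [-] components/                                     
     [ ] helpers.html                                  
     [-] vendor/                                       
       [ ] auth.txt                                    


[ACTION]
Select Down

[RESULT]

 [-] app/                                              
>  [-] bin/                                            
     [-] models/                                       
       [x] utils.rs                                    
       [ ] parser.yaml                                 
       [ ] utils.html                                  
       [ ] helpers.md                                  
       [x] client.rs                                   
     [-] bin/                                          
       [x] index.html                                  
       [ ] handler.rs                                  
       [ ] router.html                                 
     [x] vendor/                                       
       [x] test.html                                   
       [x] config.h                                    
   [ ] main.rs                                         
   [-] components/                                     
     [ ] helpers.html                                  
     [-] vendor/                                       
       [ ] auth.txt                                    


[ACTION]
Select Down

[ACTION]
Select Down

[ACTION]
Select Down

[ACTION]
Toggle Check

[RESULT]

 [-] app/                                              
   [-] bin/                                            
     [-] models/                                       
       [x] utils.rs                                    
>      [x] parser.yaml                                 
       [ ] utils.html                                  
       [ ] helpers.md                                  
       [x] client.rs                                   
     [-] bin/                                          
       [x] index.html                                  
       [ ] handler.rs                                  
       [ ] router.html                                 
     [x] vendor/                                       
       [x] test.html                                   
       [x] config.h                                    
   [ ] main.rs                                         
   [-] components/                                     
     [ ] helpers.html                                  
     [-] vendor/                                       
       [ ] auth.txt                                    
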